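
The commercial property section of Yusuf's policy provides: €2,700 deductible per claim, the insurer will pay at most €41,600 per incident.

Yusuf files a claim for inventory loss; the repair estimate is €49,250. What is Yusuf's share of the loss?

€7,650

After the deductible, €49,250 − €2,700 = €46,550 remains.
Since €46,550 > €41,600, the payout is capped at €41,600.
Business's share is the uncovered remainder: €49,250 − €41,600 = €7,650.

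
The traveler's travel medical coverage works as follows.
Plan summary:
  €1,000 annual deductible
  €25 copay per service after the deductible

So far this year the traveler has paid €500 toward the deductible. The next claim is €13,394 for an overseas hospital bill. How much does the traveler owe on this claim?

€525

Deductible still to meet: €1,000 − €500 = €500.
After the €500 deductible portion, €13,394 − €500 = €12,894 is subject to the copay.
Copay on this service: €25.
Traveler responsibility: €500 + €25 = €525.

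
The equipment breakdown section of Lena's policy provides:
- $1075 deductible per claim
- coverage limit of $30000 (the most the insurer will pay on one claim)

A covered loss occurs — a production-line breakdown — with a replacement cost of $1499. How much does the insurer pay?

After the deductible, $1499 − $1075 = $424 remains.
$424 is within the $30000 limit, so the insurer pays $424.

$424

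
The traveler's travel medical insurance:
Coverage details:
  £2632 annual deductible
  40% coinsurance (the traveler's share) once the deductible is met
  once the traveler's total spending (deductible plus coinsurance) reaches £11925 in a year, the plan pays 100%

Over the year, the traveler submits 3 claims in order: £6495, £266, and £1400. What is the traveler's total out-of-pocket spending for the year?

£4843.60

#1 (£6495): deductible takes £2632, £3863 remains; traveler's 40% is £1545.20. Cost to traveler: £4177.20. OOP to date £4177.20.
#2 (£266): 40% coinsurance on £266 = £106.40. Traveler owes £106.40 (running OOP £4283.60).
#3 (£1400): deductible met; 40% of £1400 = £560. Traveler owes £560 (running OOP £4843.60).
Total paid by the traveler: £4177.20 + £106.40 + £560 = £4843.60.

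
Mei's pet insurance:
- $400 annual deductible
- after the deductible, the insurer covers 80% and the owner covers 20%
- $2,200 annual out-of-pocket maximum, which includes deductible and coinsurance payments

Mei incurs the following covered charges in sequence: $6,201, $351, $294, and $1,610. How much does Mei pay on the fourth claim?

Claim 1 ($6,201): $400 to deductible, leaving $5,801; owner's 20% is $1,160.20. Owner owes $1,560.20 (running OOP $1,560.20).
Claim 2 ($351): deductible met; 20% of $351 = $70.20. Owner owes $70.20 (running OOP $1,630.40).
Claim 3 ($294): 20% coinsurance on $294 = $58.80. Owner pays $58.80; OOP now $1,689.20.
Claim 4 ($1,610): deductible already satisfied, so owner's share is 20% × $1,610 = $322. Owner owes $322 (running OOP $2,011.20).

$322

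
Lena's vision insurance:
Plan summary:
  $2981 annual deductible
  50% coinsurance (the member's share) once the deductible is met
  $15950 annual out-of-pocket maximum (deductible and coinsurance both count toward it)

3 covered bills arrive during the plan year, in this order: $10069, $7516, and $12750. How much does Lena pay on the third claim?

$5667

Bill 1, $10069: $2981 finishes the deductible; $7088 goes to coinsurance; member's 50% is $3544. Cost to member: $6525. OOP to date $6525.
Bill 2, $7516: deductible met; 50% of $7516 = $3758. Member owes $3758 (running OOP $10283).
Bill 3, $12750: deductible already satisfied, so member's share is 50% × $12750 = $6375. Adding that to $10283 gives $16658, past the $15950 cap; member pays only $15950 − $10283 = $5667.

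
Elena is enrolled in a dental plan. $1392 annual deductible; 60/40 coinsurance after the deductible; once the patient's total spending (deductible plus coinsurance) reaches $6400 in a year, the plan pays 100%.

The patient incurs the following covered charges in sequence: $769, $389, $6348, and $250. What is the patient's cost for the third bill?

Claim 1 — $769: entire amount goes to the deductible. Patient pays $769; OOP now $769.
Claim 2 — $389: all of it applies to the deductible. Cost to patient: $389. OOP to date $1158.
Claim 3 — $6348: deductible takes $234, $6114 remains; coinsurance $6114 × 40% = $2445.60. Cost to patient: $2679.60. OOP to date $3837.60.

$2679.60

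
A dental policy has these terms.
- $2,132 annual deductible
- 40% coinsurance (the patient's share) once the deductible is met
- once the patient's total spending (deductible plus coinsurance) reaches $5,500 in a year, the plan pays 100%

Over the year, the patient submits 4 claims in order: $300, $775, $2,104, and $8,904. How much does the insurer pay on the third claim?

$628.20

Claim 1 — $300: all of it applies to the deductible. Patient pays $300; OOP now $300. Insurer: $300 − $300 = $0.
Claim 2 — $775: all of it applies to the deductible. Cost to patient: $775. OOP to date $1,075. Plan pays $775 − $775 = $0.
Claim 3 — $2,104: $1,057 to deductible, leaving $1,047; 40% of $1,047 = $418.80. Cost to patient: $1,475.80. OOP to date $2,550.80. Insurer: $2,104 − $1,475.80 = $628.20.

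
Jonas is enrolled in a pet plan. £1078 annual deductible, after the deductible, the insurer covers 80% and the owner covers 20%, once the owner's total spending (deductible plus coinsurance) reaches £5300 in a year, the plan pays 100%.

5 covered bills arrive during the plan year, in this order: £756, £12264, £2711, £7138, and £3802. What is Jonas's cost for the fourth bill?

£1291.40

#1 (£756): entire amount goes to the deductible. Owner owes £756 (running OOP £756).
#2 (£12264): £322 to deductible, leaving £11942; 20% of £11942 = £2388.40. Owner pays £2710.40; OOP now £3466.40.
#3 (£2711): 20% coinsurance on £2711 = £542.20. Owner pays £542.20; OOP now £4008.60.
#4 (£7138): 20% coinsurance on £7138 = £1427.60. That would push OOP to £5436.20, over the £5300 cap, so owner pays £5300 − £4008.60 = £1291.40.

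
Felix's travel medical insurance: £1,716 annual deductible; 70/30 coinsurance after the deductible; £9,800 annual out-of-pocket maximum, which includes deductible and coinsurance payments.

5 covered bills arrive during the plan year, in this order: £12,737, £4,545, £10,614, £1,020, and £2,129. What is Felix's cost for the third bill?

Claim 1 (£12,737): deductible takes £1,716, £11,021 remains; traveler's 30% is £3,306.30. Traveler pays £5,022.30; OOP now £5,022.30.
Claim 2 (£4,545): deductible already satisfied, so traveler's share is 30% × £4,545 = £1,363.50. Cost to traveler: £1,363.50. OOP to date £6,385.80.
Claim 3 (£10,614): deductible met; 30% of £10,614 = £3,184.20. Traveler pays £3,184.20; OOP now £9,570.

£3,184.20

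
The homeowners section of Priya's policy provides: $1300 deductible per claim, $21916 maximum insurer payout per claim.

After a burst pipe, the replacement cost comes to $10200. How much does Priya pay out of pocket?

$1300

Subtract the deductible: $10200 − $1300 = $8900.
That's under the $21916 cap, so the insurer reimburses the full $8900.
Homeowner's share is the uncovered remainder: $10200 − $8900 = $1300.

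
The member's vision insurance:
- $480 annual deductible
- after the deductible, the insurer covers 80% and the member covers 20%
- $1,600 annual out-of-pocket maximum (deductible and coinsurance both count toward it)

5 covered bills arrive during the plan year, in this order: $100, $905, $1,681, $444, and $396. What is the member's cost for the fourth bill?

$88.80

Claim 1 — $100: all of it applies to the deductible. Member pays $100; OOP now $100.
Claim 2 — $905: deductible takes $380, $525 remains; member's 20% is $105. Member owes $485 (running OOP $585).
Claim 3 — $1,681: 20% coinsurance on $1,681 = $336.20. Member pays $336.20; OOP now $921.20.
Claim 4 — $444: deductible met; 20% of $444 = $88.80. Member owes $88.80 (running OOP $1,010).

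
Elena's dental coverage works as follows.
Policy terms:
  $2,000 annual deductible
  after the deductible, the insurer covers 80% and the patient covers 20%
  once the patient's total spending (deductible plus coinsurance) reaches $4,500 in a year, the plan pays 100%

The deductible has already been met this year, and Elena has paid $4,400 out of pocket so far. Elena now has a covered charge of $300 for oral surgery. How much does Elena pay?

With the deductible met, the entire $300 is subject to coinsurance.
Patient's 20% share of $300 is $60.
Year-to-date out-of-pocket becomes $4,400 + $60 = $4,460, still under the $4,500 maximum, so no cap applies.

$60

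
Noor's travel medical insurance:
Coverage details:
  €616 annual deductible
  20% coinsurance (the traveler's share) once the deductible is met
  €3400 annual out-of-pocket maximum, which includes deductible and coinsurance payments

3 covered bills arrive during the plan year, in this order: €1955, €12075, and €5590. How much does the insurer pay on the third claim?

Bill 1, €1955: €616 finishes the deductible; €1339 goes to coinsurance; traveler's 20% is €267.80. Traveler owes €883.80 (running OOP €883.80). Plan pays €1955 − €883.80 = €1071.20.
Bill 2, €12075: deductible met; 20% of €12075 = €2415. Cost to traveler: €2415. OOP to date €3298.80. Insurer: €12075 − €2415 = €9660.
Bill 3, €5590: deductible met; 20% of €5590 = €1118. That would push OOP to €4416.80, over the €3400 cap, so traveler pays €3400 − €3298.80 = €101.20. Plan pays €5590 − €101.20 = €5488.80.

€5488.80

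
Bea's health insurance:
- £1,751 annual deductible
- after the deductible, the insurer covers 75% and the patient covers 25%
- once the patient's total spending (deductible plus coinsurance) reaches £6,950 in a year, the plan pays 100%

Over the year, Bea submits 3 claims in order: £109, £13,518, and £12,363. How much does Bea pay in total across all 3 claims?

£6,950

Claim 1 — £109: entire amount goes to the deductible. Patient pays £109; OOP now £109.
Claim 2 — £13,518: deductible takes £1,642, £11,876 remains; patient's 25% is £2,969. Patient owes £4,611 (running OOP £4,720).
Claim 3 — £12,363: deductible met; 25% of £12,363 = £3,090.75. OOP would hit £7,810.75 > £6,950, so the cap limits the patient to £6,950 − £4,720 = £2,230.
Total paid by the patient: £109 + £4,611 + £2,230 = £6,950.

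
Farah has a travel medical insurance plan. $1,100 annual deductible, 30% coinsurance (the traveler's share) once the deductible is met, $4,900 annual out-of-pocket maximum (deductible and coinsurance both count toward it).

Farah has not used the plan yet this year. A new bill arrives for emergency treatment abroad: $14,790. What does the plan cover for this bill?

Nothing has been paid toward the $1,100 deductible, so the first $1,100 of this charge is applied there.
After the $1,100 deductible portion, $14,790 − $1,100 = $13,690 is subject to coinsurance.
Traveler's 30% share of $13,690 is $4,107.
That puts the traveler's cost at $1,100 + $4,107 = $5,207 before any cap.
Adding $5,207 to the $0 already spent would give $5,207, which exceeds the $4,900 cap; the traveler pays just $4,900 − $0 = $4,900.
Insurer pays the balance: $14,790 − $4,900 = $9,890.

$9,890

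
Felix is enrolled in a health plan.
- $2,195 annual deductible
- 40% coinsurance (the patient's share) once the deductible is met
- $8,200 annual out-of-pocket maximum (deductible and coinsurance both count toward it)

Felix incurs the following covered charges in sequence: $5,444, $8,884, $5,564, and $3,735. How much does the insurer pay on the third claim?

$4,412.20

Bill 1, $5,444: deductible takes $2,195, $3,249 remains; coinsurance $3,249 × 40% = $1,299.60. Patient owes $3,494.60 (running OOP $3,494.60). Insurer: $5,444 − $3,494.60 = $1,949.40.
Bill 2, $8,884: 40% coinsurance on $8,884 = $3,553.60. Cost to patient: $3,553.60. OOP to date $7,048.20. Insurer: $8,884 − $3,553.60 = $5,330.40.
Bill 3, $5,564: 40% coinsurance on $5,564 = $2,225.60. Adding that to $7,048.20 gives $9,273.80, past the $8,200 cap; patient pays only $8,200 − $7,048.20 = $1,151.80. Insurer: $5,564 − $1,151.80 = $4,412.20.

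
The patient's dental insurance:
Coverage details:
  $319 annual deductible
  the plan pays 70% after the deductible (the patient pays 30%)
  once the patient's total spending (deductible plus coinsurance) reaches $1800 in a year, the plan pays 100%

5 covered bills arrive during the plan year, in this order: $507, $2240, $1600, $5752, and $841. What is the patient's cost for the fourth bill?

$272.60

#1 ($507): deductible takes $319, $188 remains; 30% of $188 = $56.40. Patient owes $375.40 (running OOP $375.40).
#2 ($2240): deductible already satisfied, so patient's share is 30% × $2240 = $672. Patient owes $672 (running OOP $1047.40).
#3 ($1600): deductible met; 30% of $1600 = $480. Patient owes $480 (running OOP $1527.40).
#4 ($5752): 30% coinsurance on $5752 = $1725.60. OOP would hit $3253 > $1800, so the cap limits the patient to $1800 − $1527.40 = $272.60.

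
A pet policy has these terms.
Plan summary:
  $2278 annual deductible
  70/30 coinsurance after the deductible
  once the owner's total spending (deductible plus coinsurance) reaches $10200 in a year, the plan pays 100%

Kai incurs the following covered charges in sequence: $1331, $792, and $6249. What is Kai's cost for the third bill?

$1983.20

Bill 1, $1331: fully absorbed by the deductible. Owner pays $1331; OOP now $1331.
Bill 2, $792: entire amount goes to the deductible. Owner pays $792; OOP now $2123.
Bill 3, $6249: $155 finishes the deductible; $6094 goes to coinsurance; owner's 30% is $1828.20. Owner owes $1983.20 (running OOP $4106.20).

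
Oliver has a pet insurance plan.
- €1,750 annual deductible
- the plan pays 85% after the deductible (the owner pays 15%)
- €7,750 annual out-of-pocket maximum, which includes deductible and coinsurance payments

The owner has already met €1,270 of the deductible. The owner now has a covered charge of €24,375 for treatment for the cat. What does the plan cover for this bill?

Deductible still to meet: €1,750 − €1,270 = €480.
That leaves €24,375 − €480 = €23,895 for coinsurance.
15% of €23,895 = €3,584.25 falls to the owner.
Owner responsibility before any cap: €480 + €3,584.25 = €4,064.25.
Cumulative spending €1,270 + €4,064.25 = €5,334.25 stays under the €7,750 maximum.
The insurer covers the remainder: €24,375 − €4,064.25 = €20,310.75.

€20,310.75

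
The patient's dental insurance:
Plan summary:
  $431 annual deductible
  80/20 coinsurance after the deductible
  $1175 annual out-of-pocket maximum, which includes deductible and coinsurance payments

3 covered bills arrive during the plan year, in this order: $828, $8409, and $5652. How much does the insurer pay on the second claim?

#1 ($828): deductible takes $431, $397 remains; patient's 20% is $79.40. Cost to patient: $510.40. OOP to date $510.40. Insurer: $828 − $510.40 = $317.60.
#2 ($8409): deductible already satisfied, so patient's share is 20% × $8409 = $1681.80. OOP would hit $2192.20 > $1175, so the cap limits the patient to $1175 − $510.40 = $664.60. Plan pays $8409 − $664.60 = $7744.40.

$7744.40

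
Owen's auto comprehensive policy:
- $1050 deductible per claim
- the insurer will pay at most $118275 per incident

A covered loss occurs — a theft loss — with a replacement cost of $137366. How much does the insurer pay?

$118275

Subtract the deductible: $137366 − $1050 = $136316.
The $118275 per-incident cap binds; insurer pays $118275.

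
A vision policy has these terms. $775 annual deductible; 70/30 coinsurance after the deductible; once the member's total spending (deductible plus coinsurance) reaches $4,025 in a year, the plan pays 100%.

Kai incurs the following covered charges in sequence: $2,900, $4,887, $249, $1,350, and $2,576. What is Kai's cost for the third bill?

Bill 1, $2,900: $775 to deductible, leaving $2,125; coinsurance $2,125 × 30% = $637.50. Cost to member: $1,412.50. OOP to date $1,412.50.
Bill 2, $4,887: 30% coinsurance on $4,887 = $1,466.10. Cost to member: $1,466.10. OOP to date $2,878.60.
Bill 3, $249: deductible already satisfied, so member's share is 30% × $249 = $74.70. Cost to member: $74.70. OOP to date $2,953.30.

$74.70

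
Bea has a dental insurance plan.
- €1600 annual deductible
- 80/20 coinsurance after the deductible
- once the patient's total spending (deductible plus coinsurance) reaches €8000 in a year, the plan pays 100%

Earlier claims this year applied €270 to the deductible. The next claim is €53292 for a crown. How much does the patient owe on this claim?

€270 of the €1600 deductible is already met, leaving €1330.
That leaves €53292 − €1330 = €51962 for coinsurance.
20% of €51962 = €10392.40 falls to the patient.
Patient responsibility before any cap: €1330 + €10392.40 = €11722.40.
That would bring total out-of-pocket to €11992.40, past the €8000 cap. The patient is capped at €8000 − €270 = €7730 on this claim.

€7730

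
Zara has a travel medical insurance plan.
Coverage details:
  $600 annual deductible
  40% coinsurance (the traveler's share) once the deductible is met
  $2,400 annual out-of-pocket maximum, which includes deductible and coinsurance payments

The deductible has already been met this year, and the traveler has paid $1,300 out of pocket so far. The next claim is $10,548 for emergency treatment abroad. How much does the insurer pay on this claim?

With the deductible met, the entire $10,548 is subject to coinsurance.
40% of $10,548 = $4,219.20 falls to the traveler.
That would bring total out-of-pocket to $5,519.20, past the $2,400 cap. The traveler is capped at $2,400 − $1,300 = $1,100 on this claim.
The plan picks up $10,548 − $1,100 = $9,448.

$9,448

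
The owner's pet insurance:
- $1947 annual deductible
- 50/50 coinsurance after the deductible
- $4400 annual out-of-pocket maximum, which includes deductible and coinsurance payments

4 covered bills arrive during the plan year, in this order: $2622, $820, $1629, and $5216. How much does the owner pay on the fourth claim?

Bill 1, $2622: $1947 finishes the deductible; $675 goes to coinsurance; coinsurance $675 × 50% = $337.50. Owner pays $2284.50; OOP now $2284.50.
Bill 2, $820: deductible met; 50% of $820 = $410. Owner pays $410; OOP now $2694.50.
Bill 3, $1629: deductible already satisfied, so owner's share is 50% × $1629 = $814.50. Cost to owner: $814.50. OOP to date $3509.
Bill 4, $5216: 50% coinsurance on $5216 = $2608. Adding that to $3509 gives $6117, past the $4400 cap; owner pays only $4400 − $3509 = $891.

$891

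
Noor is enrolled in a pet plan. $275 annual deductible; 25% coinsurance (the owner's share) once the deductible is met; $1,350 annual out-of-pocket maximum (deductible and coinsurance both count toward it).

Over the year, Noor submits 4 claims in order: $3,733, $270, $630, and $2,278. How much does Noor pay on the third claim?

Bill 1, $3,733: $275 finishes the deductible; $3,458 goes to coinsurance; coinsurance $3,458 × 25% = $864.50. Owner pays $1,139.50; OOP now $1,139.50.
Bill 2, $270: deductible met; 25% of $270 = $67.50. Owner owes $67.50 (running OOP $1,207).
Bill 3, $630: deductible already satisfied, so owner's share is 25% × $630 = $157.50. That would push OOP to $1,364.50, over the $1,350 cap, so owner pays $1,350 − $1,207 = $143.

$143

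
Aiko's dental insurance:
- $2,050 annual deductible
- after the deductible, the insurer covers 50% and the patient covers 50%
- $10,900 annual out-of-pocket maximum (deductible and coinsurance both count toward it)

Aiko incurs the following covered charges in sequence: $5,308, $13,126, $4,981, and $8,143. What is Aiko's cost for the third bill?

Bill 1, $5,308: deductible takes $2,050, $3,258 remains; patient's 50% is $1,629. Cost to patient: $3,679. OOP to date $3,679.
Bill 2, $13,126: 50% coinsurance on $13,126 = $6,563. Cost to patient: $6,563. OOP to date $10,242.
Bill 3, $4,981: 50% coinsurance on $4,981 = $2,490.50. Adding that to $10,242 gives $12,732.50, past the $10,900 cap; patient pays only $10,900 − $10,242 = $658.

$658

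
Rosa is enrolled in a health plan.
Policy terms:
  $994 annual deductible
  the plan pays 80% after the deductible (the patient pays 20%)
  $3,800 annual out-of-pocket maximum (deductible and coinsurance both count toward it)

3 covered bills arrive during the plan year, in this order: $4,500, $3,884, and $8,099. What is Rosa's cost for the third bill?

$1,328

Bill 1, $4,500: $994 finishes the deductible; $3,506 goes to coinsurance; patient's 20% is $701.20. Patient owes $1,695.20 (running OOP $1,695.20).
Bill 2, $3,884: deductible met; 20% of $3,884 = $776.80. Patient owes $776.80 (running OOP $2,472).
Bill 3, $8,099: deductible already satisfied, so patient's share is 20% × $8,099 = $1,619.80. OOP would hit $4,091.80 > $3,800, so the cap limits the patient to $3,800 − $2,472 = $1,328.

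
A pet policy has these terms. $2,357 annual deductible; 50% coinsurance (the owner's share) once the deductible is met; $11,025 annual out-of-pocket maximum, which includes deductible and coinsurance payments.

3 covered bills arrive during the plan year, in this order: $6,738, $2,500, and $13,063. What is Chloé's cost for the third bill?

Bill 1, $6,738: $2,357 to deductible, leaving $4,381; owner's 50% is $2,190.50. Cost to owner: $4,547.50. OOP to date $4,547.50.
Bill 2, $2,500: deductible already satisfied, so owner's share is 50% × $2,500 = $1,250. Owner owes $1,250 (running OOP $5,797.50).
Bill 3, $13,063: deductible already satisfied, so owner's share is 50% × $13,063 = $6,531.50. Adding that to $5,797.50 gives $12,329, past the $11,025 cap; owner pays only $11,025 − $5,797.50 = $5,227.50.

$5,227.50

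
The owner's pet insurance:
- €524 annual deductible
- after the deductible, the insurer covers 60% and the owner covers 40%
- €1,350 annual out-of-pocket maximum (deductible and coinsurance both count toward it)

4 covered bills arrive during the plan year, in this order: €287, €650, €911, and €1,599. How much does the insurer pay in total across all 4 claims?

Claim 1 (€287): fully absorbed by the deductible. Owner pays €287; OOP now €287. Insurer: €287 − €287 = €0.
Claim 2 (€650): deductible takes €237, €413 remains; owner's 40% is €165.20. Owner pays €402.20; OOP now €689.20. Plan pays €650 − €402.20 = €247.80.
Claim 3 (€911): deductible already satisfied, so owner's share is 40% × €911 = €364.40. Owner owes €364.40 (running OOP €1,053.60). Plan pays €911 − €364.40 = €546.60.
Claim 4 (€1,599): deductible met; 40% of €1,599 = €639.60. Adding that to €1,053.60 gives €1,693.20, past the €1,350 cap; owner pays only €1,350 − €1,053.60 = €296.40. Plan pays €1,599 − €296.40 = €1,302.60.
Insurer total = bills − owner's total = €3,447 − €1,350 = €2,097.

€2,097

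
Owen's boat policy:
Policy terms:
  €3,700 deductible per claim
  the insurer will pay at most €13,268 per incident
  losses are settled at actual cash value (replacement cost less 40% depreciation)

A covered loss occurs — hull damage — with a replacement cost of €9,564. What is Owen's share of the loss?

Actual cash value after 40% depreciation: €9,564 × 60% = €5,738.40.
Less the €3,700 deductible: €5,738.40 − €3,700 = €2,038.40.
€2,038.40 ≤ €13,268, so the limit doesn't bind; insurer pays €2,038.40.
Out of pocket: €9,564 − €2,038.40 = €7,525.60.

€7,525.60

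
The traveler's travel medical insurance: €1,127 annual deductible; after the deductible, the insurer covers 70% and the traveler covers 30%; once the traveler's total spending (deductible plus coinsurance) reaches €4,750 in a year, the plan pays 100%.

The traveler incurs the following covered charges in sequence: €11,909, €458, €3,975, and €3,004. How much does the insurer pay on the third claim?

Bill 1, €11,909: €1,127 finishes the deductible; €10,782 goes to coinsurance; traveler's 30% is €3,234.60. Traveler owes €4,361.60 (running OOP €4,361.60). Plan pays €11,909 − €4,361.60 = €7,547.40.
Bill 2, €458: deductible already satisfied, so traveler's share is 30% × €458 = €137.40. Traveler pays €137.40; OOP now €4,499. Plan pays €458 − €137.40 = €320.60.
Bill 3, €3,975: deductible already satisfied, so traveler's share is 30% × €3,975 = €1,192.50. Adding that to €4,499 gives €5,691.50, past the €4,750 cap; traveler pays only €4,750 − €4,499 = €251. Plan pays €3,975 − €251 = €3,724.

€3,724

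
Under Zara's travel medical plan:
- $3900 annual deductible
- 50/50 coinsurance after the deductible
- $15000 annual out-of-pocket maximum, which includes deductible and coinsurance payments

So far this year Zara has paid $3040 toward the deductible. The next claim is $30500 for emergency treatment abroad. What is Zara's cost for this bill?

$3040 of the $3900 deductible is already met, leaving $860.
That leaves $30500 − $860 = $29640 for coinsurance.
50% of $29640 = $14820 falls to the traveler.
That puts the traveler's cost at $860 + $14820 = $15680 before any cap.
That would bring total out-of-pocket to $18720, past the $15000 cap. The traveler is capped at $15000 − $3040 = $11960 on this claim.

$11960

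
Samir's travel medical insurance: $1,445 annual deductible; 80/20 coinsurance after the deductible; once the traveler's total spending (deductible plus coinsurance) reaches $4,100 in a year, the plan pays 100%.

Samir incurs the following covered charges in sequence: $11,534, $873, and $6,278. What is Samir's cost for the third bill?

$462.60

Claim 1 — $11,534: $1,445 finishes the deductible; $10,089 goes to coinsurance; coinsurance $10,089 × 20% = $2,017.80. Cost to traveler: $3,462.80. OOP to date $3,462.80.
Claim 2 — $873: deductible already satisfied, so traveler's share is 20% × $873 = $174.60. Traveler owes $174.60 (running OOP $3,637.40).
Claim 3 — $6,278: 20% coinsurance on $6,278 = $1,255.60. That would push OOP to $4,893, over the $4,100 cap, so traveler pays $4,100 − $3,637.40 = $462.60.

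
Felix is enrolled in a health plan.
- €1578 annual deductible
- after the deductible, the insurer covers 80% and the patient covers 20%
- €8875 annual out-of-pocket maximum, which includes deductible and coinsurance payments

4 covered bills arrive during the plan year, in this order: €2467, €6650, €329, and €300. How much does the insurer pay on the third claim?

Claim 1 (€2467): €1578 to deductible, leaving €889; patient's 20% is €177.80. Cost to patient: €1755.80. OOP to date €1755.80. Insurer: €2467 − €1755.80 = €711.20.
Claim 2 (€6650): 20% coinsurance on €6650 = €1330. Patient pays €1330; OOP now €3085.80. Plan pays €6650 − €1330 = €5320.
Claim 3 (€329): 20% coinsurance on €329 = €65.80. Patient owes €65.80 (running OOP €3151.60). Insurer: €329 − €65.80 = €263.20.

€263.20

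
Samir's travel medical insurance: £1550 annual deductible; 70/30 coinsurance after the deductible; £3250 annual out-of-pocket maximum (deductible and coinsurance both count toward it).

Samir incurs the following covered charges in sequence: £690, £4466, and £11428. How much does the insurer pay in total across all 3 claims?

£13334

#1 (£690): fully absorbed by the deductible. Cost to traveler: £690. OOP to date £690. Plan pays £690 − £690 = £0.
#2 (£4466): £860 finishes the deductible; £3606 goes to coinsurance; traveler's 30% is £1081.80. Traveler pays £1941.80; OOP now £2631.80. Insurer: £4466 − £1941.80 = £2524.20.
#3 (£11428): deductible met; 30% of £11428 = £3428.40. Adding that to £2631.80 gives £6060.20, past the £3250 cap; traveler pays only £3250 − £2631.80 = £618.20. Insurer: £11428 − £618.20 = £10809.80.
Insurer total = bills − traveler's total = £16584 − £3250 = £13334.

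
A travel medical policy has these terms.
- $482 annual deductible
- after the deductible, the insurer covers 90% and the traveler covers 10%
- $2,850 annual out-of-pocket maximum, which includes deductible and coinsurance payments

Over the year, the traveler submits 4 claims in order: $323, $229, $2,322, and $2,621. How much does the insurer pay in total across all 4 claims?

$4,511.70

Claim 1 — $323: all of it applies to the deductible. Cost to traveler: $323. OOP to date $323. Plan pays $323 − $323 = $0.
Claim 2 — $229: deductible takes $159, $70 remains; 10% of $70 = $7. Traveler pays $166; OOP now $489. Insurer: $229 − $166 = $63.
Claim 3 — $2,322: deductible met; 10% of $2,322 = $232.20. Traveler owes $232.20 (running OOP $721.20). Plan pays $2,322 − $232.20 = $2,089.80.
Claim 4 — $2,621: 10% coinsurance on $2,621 = $262.10. Traveler pays $262.10; OOP now $983.30. Insurer: $2,621 − $262.10 = $2,358.90.
Insurer total = bills − traveler's total = $5,495 − $983.30 = $4,511.70.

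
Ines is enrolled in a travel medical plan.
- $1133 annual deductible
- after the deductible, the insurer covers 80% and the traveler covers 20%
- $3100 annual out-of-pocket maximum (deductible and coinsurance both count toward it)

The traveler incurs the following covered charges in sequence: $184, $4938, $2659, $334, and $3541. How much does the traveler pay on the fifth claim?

Claim 1 — $184: entire amount goes to the deductible. Traveler pays $184; OOP now $184.
Claim 2 — $4938: $949 to deductible, leaving $3989; coinsurance $3989 × 20% = $797.80. Traveler pays $1746.80; OOP now $1930.80.
Claim 3 — $2659: deductible already satisfied, so traveler's share is 20% × $2659 = $531.80. Traveler owes $531.80 (running OOP $2462.60).
Claim 4 — $334: deductible already satisfied, so traveler's share is 20% × $334 = $66.80. Traveler owes $66.80 (running OOP $2529.40).
Claim 5 — $3541: deductible met; 20% of $3541 = $708.20. That would push OOP to $3237.60, over the $3100 cap, so traveler pays $3100 − $2529.40 = $570.60.

$570.60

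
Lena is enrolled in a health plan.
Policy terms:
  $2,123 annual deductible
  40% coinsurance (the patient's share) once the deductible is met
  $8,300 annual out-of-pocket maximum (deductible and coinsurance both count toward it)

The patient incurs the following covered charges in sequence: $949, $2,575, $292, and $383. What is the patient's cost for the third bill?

Claim 1 ($949): fully absorbed by the deductible. Cost to patient: $949. OOP to date $949.
Claim 2 ($2,575): $1,174 to deductible, leaving $1,401; coinsurance $1,401 × 40% = $560.40. Patient pays $1,734.40; OOP now $2,683.40.
Claim 3 ($292): 40% coinsurance on $292 = $116.80. Patient owes $116.80 (running OOP $2,800.20).

$116.80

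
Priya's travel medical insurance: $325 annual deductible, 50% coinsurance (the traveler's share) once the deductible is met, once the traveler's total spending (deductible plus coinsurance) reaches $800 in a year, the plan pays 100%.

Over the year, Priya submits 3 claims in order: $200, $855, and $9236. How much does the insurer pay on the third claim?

Claim 1 — $200: entire amount goes to the deductible. Traveler pays $200; OOP now $200. Insurer: $200 − $200 = $0.
Claim 2 — $855: deductible takes $125, $730 remains; coinsurance $730 × 50% = $365. Cost to traveler: $490. OOP to date $690. Plan pays $855 − $490 = $365.
Claim 3 — $9236: 50% coinsurance on $9236 = $4618. OOP would hit $5308 > $800, so the cap limits the traveler to $800 − $690 = $110. Plan pays $9236 − $110 = $9126.

$9126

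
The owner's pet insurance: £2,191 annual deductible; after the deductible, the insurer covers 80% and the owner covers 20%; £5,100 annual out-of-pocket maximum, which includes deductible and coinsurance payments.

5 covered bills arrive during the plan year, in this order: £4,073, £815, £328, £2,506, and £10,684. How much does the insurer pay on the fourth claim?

Bill 1, £4,073: deductible takes £2,191, £1,882 remains; owner's 20% is £376.40. Cost to owner: £2,567.40. OOP to date £2,567.40. Plan pays £4,073 − £2,567.40 = £1,505.60.
Bill 2, £815: deductible met; 20% of £815 = £163. Owner owes £163 (running OOP £2,730.40). Plan pays £815 − £163 = £652.
Bill 3, £328: deductible met; 20% of £328 = £65.60. Owner owes £65.60 (running OOP £2,796). Insurer: £328 − £65.60 = £262.40.
Bill 4, £2,506: 20% coinsurance on £2,506 = £501.20. Owner owes £501.20 (running OOP £3,297.20). Insurer: £2,506 − £501.20 = £2,004.80.

£2,004.80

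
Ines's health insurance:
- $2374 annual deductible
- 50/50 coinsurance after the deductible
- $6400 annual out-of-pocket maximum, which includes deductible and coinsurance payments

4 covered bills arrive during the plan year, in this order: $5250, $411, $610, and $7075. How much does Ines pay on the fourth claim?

Bill 1, $5250: $2374 to deductible, leaving $2876; 50% of $2876 = $1438. Patient owes $3812 (running OOP $3812).
Bill 2, $411: deductible met; 50% of $411 = $205.50. Patient owes $205.50 (running OOP $4017.50).
Bill 3, $610: deductible met; 50% of $610 = $305. Patient owes $305 (running OOP $4322.50).
Bill 4, $7075: 50% coinsurance on $7075 = $3537.50. That would push OOP to $7860, over the $6400 cap, so patient pays $6400 − $4322.50 = $2077.50.

$2077.50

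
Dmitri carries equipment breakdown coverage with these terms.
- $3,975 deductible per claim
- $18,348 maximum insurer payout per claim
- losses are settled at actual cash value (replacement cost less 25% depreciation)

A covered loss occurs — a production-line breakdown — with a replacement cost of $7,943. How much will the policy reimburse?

$1,982.25

Actual cash value after 25% depreciation: $7,943 × 75% = $5,957.25.
Subtract the deductible: $5,957.25 − $3,975 = $1,982.25.
That's under the $18,348 cap, so the insurer reimburses the full $1,982.25.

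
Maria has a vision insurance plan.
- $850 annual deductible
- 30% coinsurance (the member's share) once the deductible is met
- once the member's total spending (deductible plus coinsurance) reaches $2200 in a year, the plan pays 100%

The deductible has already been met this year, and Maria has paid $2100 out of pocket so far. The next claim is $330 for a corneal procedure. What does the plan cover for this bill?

$231

The deductible is already satisfied, so the full bill goes to coinsurance.
30% of $330 = $99 falls to the member.
Total out-of-pocket so far would be $2100 + $99 = $2199, below the $2200 cap — no reduction.
The plan picks up $330 − $99 = $231.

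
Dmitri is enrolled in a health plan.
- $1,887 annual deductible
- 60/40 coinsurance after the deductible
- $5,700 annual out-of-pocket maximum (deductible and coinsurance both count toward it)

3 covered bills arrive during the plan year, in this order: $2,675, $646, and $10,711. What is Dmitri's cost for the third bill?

$3,239.40

Claim 1 — $2,675: $1,887 to deductible, leaving $788; patient's 40% is $315.20. Cost to patient: $2,202.20. OOP to date $2,202.20.
Claim 2 — $646: deductible met; 40% of $646 = $258.40. Cost to patient: $258.40. OOP to date $2,460.60.
Claim 3 — $10,711: deductible met; 40% of $10,711 = $4,284.40. OOP would hit $6,745 > $5,700, so the cap limits the patient to $5,700 − $2,460.60 = $3,239.40.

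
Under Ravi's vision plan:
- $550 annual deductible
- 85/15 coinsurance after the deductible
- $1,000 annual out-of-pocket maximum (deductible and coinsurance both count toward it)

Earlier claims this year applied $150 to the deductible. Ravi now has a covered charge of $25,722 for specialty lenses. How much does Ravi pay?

$850

$150 of the $550 deductible is already met, leaving $400.
That leaves $25,722 − $400 = $25,322 for coinsurance.
15% of $25,322 = $3,798.30 falls to the member.
Member responsibility before any cap: $400 + $3,798.30 = $4,198.30.
Adding $4,198.30 to the $150 already spent would give $4,348.30, which exceeds the $1,000 cap; the member pays just $1,000 − $150 = $850.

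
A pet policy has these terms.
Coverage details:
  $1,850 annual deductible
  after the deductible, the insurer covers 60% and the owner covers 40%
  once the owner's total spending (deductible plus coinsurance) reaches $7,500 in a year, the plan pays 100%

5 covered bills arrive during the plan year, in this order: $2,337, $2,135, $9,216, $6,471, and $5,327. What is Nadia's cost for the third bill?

Bill 1, $2,337: $1,850 to deductible, leaving $487; 40% of $487 = $194.80. Owner owes $2,044.80 (running OOP $2,044.80).
Bill 2, $2,135: deductible already satisfied, so owner's share is 40% × $2,135 = $854. Cost to owner: $854. OOP to date $2,898.80.
Bill 3, $9,216: 40% coinsurance on $9,216 = $3,686.40. Owner owes $3,686.40 (running OOP $6,585.20).

$3,686.40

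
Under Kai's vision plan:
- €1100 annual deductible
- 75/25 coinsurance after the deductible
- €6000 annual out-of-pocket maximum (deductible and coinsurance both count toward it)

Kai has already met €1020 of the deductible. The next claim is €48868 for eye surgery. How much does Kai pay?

€4980

Remaining deductible: €1100 − €1020 = €80.
That leaves €48868 − €80 = €48788 for coinsurance.
25% of €48788 = €12197 falls to the member.
That puts the member's cost at €80 + €12197 = €12277 before any cap.
That would bring total out-of-pocket to €13297, past the €6000 cap. The member is capped at €6000 − €1020 = €4980 on this claim.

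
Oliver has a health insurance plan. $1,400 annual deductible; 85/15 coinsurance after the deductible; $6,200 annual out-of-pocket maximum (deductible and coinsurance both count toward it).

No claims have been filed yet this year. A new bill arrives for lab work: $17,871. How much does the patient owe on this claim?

$3,870.65

Deductible not yet touched, so the first $1,400 of the bill goes to the deductible.
After the $1,400 deductible portion, $17,871 − $1,400 = $16,471 is subject to coinsurance.
Patient's 15% share of $16,471 is $2,470.65.
Patient responsibility before any cap: $1,400 + $2,470.65 = $3,870.65.
Cumulative spending $0 + $3,870.65 = $3,870.65 stays under the $6,200 maximum.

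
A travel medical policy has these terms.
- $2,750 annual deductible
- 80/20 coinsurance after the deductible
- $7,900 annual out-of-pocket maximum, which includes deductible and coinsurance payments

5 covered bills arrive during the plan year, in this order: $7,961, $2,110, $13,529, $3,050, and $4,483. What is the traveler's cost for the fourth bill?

$610

Claim 1 — $7,961: deductible takes $2,750, $5,211 remains; coinsurance $5,211 × 20% = $1,042.20. Cost to traveler: $3,792.20. OOP to date $3,792.20.
Claim 2 — $2,110: deductible met; 20% of $2,110 = $422. Cost to traveler: $422. OOP to date $4,214.20.
Claim 3 — $13,529: deductible met; 20% of $13,529 = $2,705.80. Traveler owes $2,705.80 (running OOP $6,920).
Claim 4 — $3,050: deductible met; 20% of $3,050 = $610. Cost to traveler: $610. OOP to date $7,530.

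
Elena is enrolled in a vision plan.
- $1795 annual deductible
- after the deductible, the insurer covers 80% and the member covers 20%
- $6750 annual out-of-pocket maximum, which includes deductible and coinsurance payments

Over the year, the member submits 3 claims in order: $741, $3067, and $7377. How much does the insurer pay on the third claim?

$5901.60

Bill 1, $741: all of it applies to the deductible. Cost to member: $741. OOP to date $741. Insurer: $741 − $741 = $0.
Bill 2, $3067: $1054 finishes the deductible; $2013 goes to coinsurance; 20% of $2013 = $402.60. Member pays $1456.60; OOP now $2197.60. Insurer: $3067 − $1456.60 = $1610.40.
Bill 3, $7377: 20% coinsurance on $7377 = $1475.40. Cost to member: $1475.40. OOP to date $3673. Insurer: $7377 − $1475.40 = $5901.60.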